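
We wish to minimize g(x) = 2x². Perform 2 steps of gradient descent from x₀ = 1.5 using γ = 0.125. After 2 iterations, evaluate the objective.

g′(x) = 4x
Step 1: g′(1.5) = 6; x₁ = 1.5 − 0.125·6 = 0.75
Step 2: g′(0.75) = 3; x₂ = 0.75 − 0.125·3 = 0.375
g(0.375) = 0.28125

0.28125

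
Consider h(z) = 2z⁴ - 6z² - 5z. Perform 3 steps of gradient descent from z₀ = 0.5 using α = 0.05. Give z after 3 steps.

h′(z) = 8z³ - 12z - 5
z₁ = 0.5 − 0.05·(-10) = 1
z₂ = 1 − 0.05·(-9) = 1.45
z₃ = 1.45 − 0.05·1.989 = 1.35055

1.35055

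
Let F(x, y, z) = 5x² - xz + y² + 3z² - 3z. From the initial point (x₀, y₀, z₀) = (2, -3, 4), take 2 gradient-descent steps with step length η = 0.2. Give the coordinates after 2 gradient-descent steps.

∇F = (10x - z, 2y, -x + 6z - 3)
Step 1: at (2, -3, 4), ∇F = (16, -6, 19) → (2, -3, 4) − 0.2·(16, -6, 19) = (-1.2, -1.8, 0.2)
Step 2: at (-1.2, -1.8, 0.2), ∇F = (-12.2, -3.6, -0.6) → (-1.2, -1.8, 0.2) − 0.2·(-12.2, -3.6, -0.6) = (1.24, -1.08, 0.32)

(1.24, -1.08, 0.32)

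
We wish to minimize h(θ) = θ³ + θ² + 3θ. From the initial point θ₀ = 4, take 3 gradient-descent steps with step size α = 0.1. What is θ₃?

h′(θ) = 3θ² + 2θ + 3
θ₁ = 4 − 0.1·59 = -1.9
θ₂ = -1.9 − 0.1·10.03 = -2.903
θ₃ = -2.903 − 0.1·22.476227 = -5.1506227

-5.1506227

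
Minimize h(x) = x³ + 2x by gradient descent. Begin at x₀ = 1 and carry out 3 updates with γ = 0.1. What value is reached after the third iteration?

0.0098125

h′(x) = 3x² + 2
Step 1: h′(1) = 5; x₁ = 1 − 0.1·5 = 0.5
Step 2: h′(0.5) = 2.75; x₂ = 0.5 − 0.1·2.75 = 0.225
Step 3: h′(0.225) = 2.151875; x₃ = 0.225 − 0.1·2.151875 = 0.0098125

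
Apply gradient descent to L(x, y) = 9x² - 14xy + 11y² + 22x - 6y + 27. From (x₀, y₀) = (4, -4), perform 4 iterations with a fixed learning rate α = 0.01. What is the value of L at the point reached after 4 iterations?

43.113068

∇L = (18x - 14y + 22, -14x + 22y - 6)
Step 1: at (4, -4), ∇L = (150, -150) → (4, -4) − 0.01·(150, -150) = (2.5, -2.5)
Step 2: at (2.5, -2.5), ∇L = (102, -96) → (2.5, -2.5) − 0.01·(102, -96) = (1.48, -1.54)
Step 3: at (1.48, -1.54), ∇L = (70.2, -60.6) → (1.48, -1.54) − 0.01·(70.2, -60.6) = (0.778, -0.934)
Step 4: at (0.778, -0.934), ∇L = (49.08, -37.44) → (0.778, -0.934) − 0.01·(49.08, -37.44) = (0.2872, -0.5596)
L(0.2872, -0.5596) = 43.113068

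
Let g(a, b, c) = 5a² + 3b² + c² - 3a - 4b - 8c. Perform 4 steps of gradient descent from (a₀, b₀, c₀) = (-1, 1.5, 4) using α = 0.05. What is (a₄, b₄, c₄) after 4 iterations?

(0.21875, 0.86675, 4)

∇g = (10a - 3, 6b - 4, 2c - 8)
(a₁, b₁, c₁) = (-1, 1.5, 4) − 0.05·(-13, 5, 0) = (-0.35, 1.25, 4)
(a₂, b₂, c₂) = (-0.35, 1.25, 4) − 0.05·(-6.5, 3.5, 0) = (-0.025, 1.075, 4)
(a₃, b₃, c₃) = (-0.025, 1.075, 4) − 0.05·(-3.25, 2.45, 0) = (0.1375, 0.9525, 4)
(a₄, b₄, c₄) = (0.1375, 0.9525, 4) − 0.05·(-1.625, 1.715, 0) = (0.21875, 0.86675, 4)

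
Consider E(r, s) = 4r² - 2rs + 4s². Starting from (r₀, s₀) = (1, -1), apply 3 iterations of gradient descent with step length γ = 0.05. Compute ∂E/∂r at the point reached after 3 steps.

∇E = (8r - 2s, -2r + 8s)
(r₁, s₁) = (1, -1) − 0.05·(10, -10) = (0.5, -0.5)
(r₂, s₂) = (0.5, -0.5) − 0.05·(5, -5) = (0.25, -0.25)
(r₃, s₃) = (0.25, -0.25) − 0.05·(2.5, -2.5) = (0.125, -0.125)
∂E/∂r at (0.125, -0.125) = 1.25

1.25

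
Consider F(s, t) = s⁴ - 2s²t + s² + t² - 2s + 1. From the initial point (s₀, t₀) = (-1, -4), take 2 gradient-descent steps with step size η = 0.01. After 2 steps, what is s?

-0.58868096

∇F = (4s³ - 4st + 2s - 2, -2s² + 2t)
(s₁, t₁) = (-1, -4) − 0.01·(-24, -10) = (-0.76, -3.9)
(s₂, t₂) = (-0.76, -3.9) − 0.01·(-17.131904, -8.9552) = (-0.58868096, -3.810448)
s = -0.58868096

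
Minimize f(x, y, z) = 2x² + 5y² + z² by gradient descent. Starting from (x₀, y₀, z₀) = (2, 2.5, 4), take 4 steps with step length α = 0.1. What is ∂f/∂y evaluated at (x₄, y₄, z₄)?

0

∇f = (4x, 10y, 2z)
(x₁, y₁, z₁) = (2, 2.5, 4) − 0.1·(8, 25, 8) = (1.2, 0, 3.2)
(x₂, y₂, z₂) = (1.2, 0, 3.2) − 0.1·(4.8, 0, 6.4) = (0.72, 0, 2.56)
(x₃, y₃, z₃) = (0.72, 0, 2.56) − 0.1·(2.88, 0, 5.12) = (0.432, 0, 2.048)
(x₄, y₄, z₄) = (0.432, 0, 2.048) − 0.1·(1.728, 0, 4.096) = (0.2592, 0, 1.6384)
∂f/∂y at (0.2592, 0, 1.6384) = 0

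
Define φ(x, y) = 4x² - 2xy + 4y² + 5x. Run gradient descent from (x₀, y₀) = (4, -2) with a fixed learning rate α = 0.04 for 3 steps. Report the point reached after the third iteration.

∇φ = (8x - 2y + 5, -2x + 8y)
Step 1: at (4, -2), ∇φ = (41, -24) → (4, -2) − 0.04·(41, -24) = (2.36, -1.04)
Step 2: at (2.36, -1.04), ∇φ = (25.96, -13.04) → (2.36, -1.04) − 0.04·(25.96, -13.04) = (1.3216, -0.5184)
Step 3: at (1.3216, -0.5184), ∇φ = (16.6096, -6.7904) → (1.3216, -0.5184) − 0.04·(16.6096, -6.7904) = (0.657216, -0.246784)

(0.657216, -0.246784)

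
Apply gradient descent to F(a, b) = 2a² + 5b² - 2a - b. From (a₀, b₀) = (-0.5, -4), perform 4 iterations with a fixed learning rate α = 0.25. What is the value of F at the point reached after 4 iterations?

2153.5595703125

∇F = (4a - 2, 10b - 1)
Step 1: at (-0.5, -4), ∇F = (-4, -41) → (-0.5, -4) − 0.25·(-4, -41) = (0.5, 6.25)
Step 2: at (0.5, 6.25), ∇F = (0, 61.5) → (0.5, 6.25) − 0.25·(0, 61.5) = (0.5, -9.125)
Step 3: at (0.5, -9.125), ∇F = (0, -92.25) → (0.5, -9.125) − 0.25·(0, -92.25) = (0.5, 13.9375)
Step 4: at (0.5, 13.9375), ∇F = (0, 138.375) → (0.5, 13.9375) − 0.25·(0, 138.375) = (0.5, -20.65625)
F(0.5, -20.65625) = 2153.5595703125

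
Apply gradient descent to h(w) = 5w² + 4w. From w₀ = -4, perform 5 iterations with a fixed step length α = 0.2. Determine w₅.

3.2

h′(w) = 10w + 4
w₁ = -4 − 0.2·(-36) = 3.2
w₂ = 3.2 − 0.2·36 = -4
w₃ = -4 − 0.2·(-36) = 3.2
w₄ = 3.2 − 0.2·36 = -4
w₅ = -4 − 0.2·(-36) = 3.2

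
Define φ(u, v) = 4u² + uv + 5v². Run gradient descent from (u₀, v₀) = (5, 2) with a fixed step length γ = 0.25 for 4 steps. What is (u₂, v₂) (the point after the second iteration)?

∇φ = (8u + v, u + 10v)
Step 1: at (5, 2), ∇φ = (42, 25) → (5, 2) − 0.25·(42, 25) = (-5.5, -4.25)
Step 2: at (-5.5, -4.25), ∇φ = (-48.25, -48) → (-5.5, -4.25) − 0.25·(-48.25, -48) = (6.5625, 7.75)

(6.5625, 7.75)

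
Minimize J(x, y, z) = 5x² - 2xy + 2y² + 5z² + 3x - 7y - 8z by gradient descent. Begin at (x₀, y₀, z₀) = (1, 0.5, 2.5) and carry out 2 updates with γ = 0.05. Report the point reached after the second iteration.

∇J = (10x - 2y + 3, -2x + 4y - 7, 10z - 8)
(x₁, y₁, z₁) = (1, 0.5, 2.5) − 0.05·(12, -7, 17) = (0.4, 0.85, 1.65)
(x₂, y₂, z₂) = (0.4, 0.85, 1.65) − 0.05·(5.3, -4.4, 8.5) = (0.135, 1.07, 1.225)

(0.135, 1.07, 1.225)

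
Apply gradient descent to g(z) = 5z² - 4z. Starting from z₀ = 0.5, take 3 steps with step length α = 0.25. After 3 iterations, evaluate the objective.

g′(z) = 10z - 4
z₁ = 0.5 − 0.25·1 = 0.25
z₂ = 0.25 − 0.25·(-1.5) = 0.625
z₃ = 0.625 − 0.25·2.25 = 0.0625
g(0.0625) = -0.23046875

-0.23046875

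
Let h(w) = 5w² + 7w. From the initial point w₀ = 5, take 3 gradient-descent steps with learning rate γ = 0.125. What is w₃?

h′(w) = 10w + 7
w₁ = 5 − 0.125·57 = -2.125
w₂ = -2.125 − 0.125·(-14.25) = -0.34375
w₃ = -0.34375 − 0.125·3.5625 = -0.7890625

-0.7890625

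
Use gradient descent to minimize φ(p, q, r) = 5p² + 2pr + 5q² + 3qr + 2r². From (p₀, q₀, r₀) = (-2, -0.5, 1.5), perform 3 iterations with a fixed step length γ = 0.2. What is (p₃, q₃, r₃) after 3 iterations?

∇φ = (10p + 2r, 10q + 3r, 2p + 3q + 4r)
Step 1: at (-2, -0.5, 1.5), ∇φ = (-17, -0.5, 0.5) → (-2, -0.5, 1.5) − 0.2·(-17, -0.5, 0.5) = (1.4, -0.4, 1.4)
Step 2: at (1.4, -0.4, 1.4), ∇φ = (16.8, 0.2, 7.2) → (1.4, -0.4, 1.4) − 0.2·(16.8, 0.2, 7.2) = (-1.96, -0.44, -0.04)
Step 3: at (-1.96, -0.44, -0.04), ∇φ = (-19.68, -4.52, -5.4) → (-1.96, -0.44, -0.04) − 0.2·(-19.68, -4.52, -5.4) = (1.976, 0.464, 1.04)

(1.976, 0.464, 1.04)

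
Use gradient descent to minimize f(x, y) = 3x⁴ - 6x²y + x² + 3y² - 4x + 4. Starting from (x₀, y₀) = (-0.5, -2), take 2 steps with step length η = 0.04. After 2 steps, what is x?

∇f = (12x³ - 12xy + 2x - 4, -6x² + 6y)
Step 1: at (-0.5, -2), ∇f = (-18.5, -13.5) → (-0.5, -2) − 0.04·(-18.5, -13.5) = (0.24, -1.46)
Step 2: at (0.24, -1.46), ∇f = (0.850688, -9.1056) → (0.24, -1.46) − 0.04·(0.850688, -9.1056) = (0.20597248, -1.095776)
x = 0.20597248

0.20597248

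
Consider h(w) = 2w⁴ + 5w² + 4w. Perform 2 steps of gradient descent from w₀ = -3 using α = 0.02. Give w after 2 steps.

h′(w) = 8w³ + 10w + 4
w₁ = -3 − 0.02·(-242) = 1.84
w₂ = 1.84 − 0.02·72.236032 = 0.39527936

0.39527936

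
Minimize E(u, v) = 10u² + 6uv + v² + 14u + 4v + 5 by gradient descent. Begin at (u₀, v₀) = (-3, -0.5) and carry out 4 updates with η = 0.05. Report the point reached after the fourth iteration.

∇E = (20u + 6v + 14, 6u + 2v + 4)
(u₁, v₁) = (-3, -0.5) − 0.05·(-49, -15) = (-0.55, 0.25)
(u₂, v₂) = (-0.55, 0.25) − 0.05·(4.5, 1.2) = (-0.775, 0.19)
(u₃, v₃) = (-0.775, 0.19) − 0.05·(-0.36, -0.27) = (-0.757, 0.2035)
(u₄, v₄) = (-0.757, 0.2035) − 0.05·(0.081, -0.135) = (-0.76105, 0.21025)

(-0.76105, 0.21025)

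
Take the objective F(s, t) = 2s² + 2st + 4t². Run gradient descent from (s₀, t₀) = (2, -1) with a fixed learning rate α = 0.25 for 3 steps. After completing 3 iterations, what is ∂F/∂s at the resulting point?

∇F = (4s + 2t, 2s + 8t)
Step 1: at (2, -1), ∇F = (6, -4) → (2, -1) − 0.25·(6, -4) = (0.5, 0)
Step 2: at (0.5, 0), ∇F = (2, 1) → (0.5, 0) − 0.25·(2, 1) = (0, -0.25)
Step 3: at (0, -0.25), ∇F = (-0.5, -2) → (0, -0.25) − 0.25·(-0.5, -2) = (0.125, 0.25)
∂F/∂s at (0.125, 0.25) = 1

1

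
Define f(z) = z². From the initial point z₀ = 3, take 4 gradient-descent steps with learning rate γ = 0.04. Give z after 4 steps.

f′(z) = 2z
Step 1: f′(3) = 6; z₁ = 3 − 0.04·6 = 2.76
Step 2: f′(2.76) = 5.52; z₂ = 2.76 − 0.04·5.52 = 2.5392
Step 3: f′(2.5392) = 5.0784; z₃ = 2.5392 − 0.04·5.0784 = 2.336064
Step 4: f′(2.336064) = 4.672128; z₄ = 2.336064 − 0.04·4.672128 = 2.14917888

2.14917888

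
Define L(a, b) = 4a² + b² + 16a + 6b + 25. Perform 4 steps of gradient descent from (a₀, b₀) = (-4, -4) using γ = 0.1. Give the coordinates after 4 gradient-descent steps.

(-2.0032, -3.4096)

∇L = (8a + 16, 2b + 6)
(a₁, b₁) = (-4, -4) − 0.1·(-16, -2) = (-2.4, -3.8)
(a₂, b₂) = (-2.4, -3.8) − 0.1·(-3.2, -1.6) = (-2.08, -3.64)
(a₃, b₃) = (-2.08, -3.64) − 0.1·(-0.64, -1.28) = (-2.016, -3.512)
(a₄, b₄) = (-2.016, -3.512) − 0.1·(-0.128, -1.024) = (-2.0032, -3.4096)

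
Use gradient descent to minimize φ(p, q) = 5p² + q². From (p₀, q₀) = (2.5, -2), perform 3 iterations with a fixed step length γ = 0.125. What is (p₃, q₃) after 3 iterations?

(-0.0390625, -0.84375)

∇φ = (10p, 2q)
(p₁, q₁) = (2.5, -2) − 0.125·(25, -4) = (-0.625, -1.5)
(p₂, q₂) = (-0.625, -1.5) − 0.125·(-6.25, -3) = (0.15625, -1.125)
(p₃, q₃) = (0.15625, -1.125) − 0.125·(1.5625, -2.25) = (-0.0390625, -0.84375)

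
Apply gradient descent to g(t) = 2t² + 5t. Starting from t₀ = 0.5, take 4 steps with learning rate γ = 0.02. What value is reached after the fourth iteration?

0.00368768

g′(t) = 4t + 5
Step 1: g′(0.5) = 7; t₁ = 0.5 − 0.02·7 = 0.36
Step 2: g′(0.36) = 6.44; t₂ = 0.36 − 0.02·6.44 = 0.2312
Step 3: g′(0.2312) = 5.9248; t₃ = 0.2312 − 0.02·5.9248 = 0.112704
Step 4: g′(0.112704) = 5.450816; t₄ = 0.112704 − 0.02·5.450816 = 0.00368768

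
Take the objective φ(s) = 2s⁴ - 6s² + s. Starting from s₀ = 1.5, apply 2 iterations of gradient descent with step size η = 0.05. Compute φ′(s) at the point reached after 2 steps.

-0.633

φ′(s) = 8s³ - 12s + 1
Step 1: φ′(1.5) = 10; s₁ = 1.5 − 0.05·10 = 1
Step 2: φ′(1) = -3; s₂ = 1 − 0.05·(-3) = 1.15
φ′(s) at (1.15) = -0.633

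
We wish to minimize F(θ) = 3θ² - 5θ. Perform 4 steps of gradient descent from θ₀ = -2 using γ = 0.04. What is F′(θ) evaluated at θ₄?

F′(θ) = 6θ - 5
Step 1: F′(-2) = -17; θ₁ = -2 − 0.04·(-17) = -1.32
Step 2: F′(-1.32) = -12.92; θ₂ = -1.32 − 0.04·(-12.92) = -0.8032
Step 3: F′(-0.8032) = -9.8192; θ₃ = -0.8032 − 0.04·(-9.8192) = -0.410432
Step 4: F′(-0.410432) = -7.462592; θ₄ = -0.410432 − 0.04·(-7.462592) = -0.11192832
F′(θ) at (-0.11192832) = -5.67156992

-5.67156992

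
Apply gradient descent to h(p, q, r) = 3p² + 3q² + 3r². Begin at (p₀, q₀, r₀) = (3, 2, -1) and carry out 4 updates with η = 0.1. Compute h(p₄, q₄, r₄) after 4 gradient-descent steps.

∇h = (6p, 6q, 6r)
Step 1: at (3, 2, -1), ∇h = (18, 12, -6) → (3, 2, -1) − 0.1·(18, 12, -6) = (1.2, 0.8, -0.4)
Step 2: at (1.2, 0.8, -0.4), ∇h = (7.2, 4.8, -2.4) → (1.2, 0.8, -0.4) − 0.1·(7.2, 4.8, -2.4) = (0.48, 0.32, -0.16)
Step 3: at (0.48, 0.32, -0.16), ∇h = (2.88, 1.92, -0.96) → (0.48, 0.32, -0.16) − 0.1·(2.88, 1.92, -0.96) = (0.192, 0.128, -0.064)
Step 4: at (0.192, 0.128, -0.064), ∇h = (1.152, 0.768, -0.384) → (0.192, 0.128, -0.064) − 0.1·(1.152, 0.768, -0.384) = (0.0768, 0.0512, -0.0256)
h(0.0768, 0.0512, -0.0256) = 0.02752512

0.02752512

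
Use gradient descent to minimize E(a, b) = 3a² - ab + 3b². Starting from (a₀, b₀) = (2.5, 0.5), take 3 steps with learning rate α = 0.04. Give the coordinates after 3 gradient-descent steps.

∇E = (6a - b, -a + 6b)
Step 1: at (2.5, 0.5), ∇E = (14.5, 0.5) → (2.5, 0.5) − 0.04·(14.5, 0.5) = (1.92, 0.48)
Step 2: at (1.92, 0.48), ∇E = (11.04, 0.96) → (1.92, 0.48) − 0.04·(11.04, 0.96) = (1.4784, 0.4416)
Step 3: at (1.4784, 0.4416), ∇E = (8.4288, 1.1712) → (1.4784, 0.4416) − 0.04·(8.4288, 1.1712) = (1.141248, 0.394752)

(1.141248, 0.394752)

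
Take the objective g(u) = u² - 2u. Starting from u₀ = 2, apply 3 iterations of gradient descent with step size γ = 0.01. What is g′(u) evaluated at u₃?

1.882384

g′(u) = 2u - 2
Step 1: g′(2) = 2; u₁ = 2 − 0.01·2 = 1.98
Step 2: g′(1.98) = 1.96; u₂ = 1.98 − 0.01·1.96 = 1.9604
Step 3: g′(1.9604) = 1.9208; u₃ = 1.9604 − 0.01·1.9208 = 1.941192
g′(u) at (1.941192) = 1.882384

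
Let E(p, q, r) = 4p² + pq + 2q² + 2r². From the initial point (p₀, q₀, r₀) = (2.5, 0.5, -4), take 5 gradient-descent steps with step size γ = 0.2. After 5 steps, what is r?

∇E = (8p + q, p + 4q, 4r)
Step 1: at (2.5, 0.5, -4), ∇E = (20.5, 4.5, -16) → (2.5, 0.5, -4) − 0.2·(20.5, 4.5, -16) = (-1.6, -0.4, -0.8)
Step 2: at (-1.6, -0.4, -0.8), ∇E = (-13.2, -3.2, -3.2) → (-1.6, -0.4, -0.8) − 0.2·(-13.2, -3.2, -3.2) = (1.04, 0.24, -0.16)
Step 3: at (1.04, 0.24, -0.16), ∇E = (8.56, 2, -0.64) → (1.04, 0.24, -0.16) − 0.2·(8.56, 2, -0.64) = (-0.672, -0.16, -0.032)
Step 4: at (-0.672, -0.16, -0.032), ∇E = (-5.536, -1.312, -0.128) → (-0.672, -0.16, -0.032) − 0.2·(-5.536, -1.312, -0.128) = (0.4352, 0.1024, -0.0064)
Step 5: at (0.4352, 0.1024, -0.0064), ∇E = (3.584, 0.8448, -0.0256) → (0.4352, 0.1024, -0.0064) − 0.2·(3.584, 0.8448, -0.0256) = (-0.2816, -0.06656, -0.00128)
r = -0.00128

-0.00128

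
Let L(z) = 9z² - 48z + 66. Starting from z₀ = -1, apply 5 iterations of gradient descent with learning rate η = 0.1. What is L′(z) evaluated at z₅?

L′(z) = 18z - 48
z₁ = -1 − 0.1·(-66) = 5.6
z₂ = 5.6 − 0.1·52.8 = 0.32
z₃ = 0.32 − 0.1·(-42.24) = 4.544
z₄ = 4.544 − 0.1·33.792 = 1.1648
z₅ = 1.1648 − 0.1·(-27.0336) = 3.86816
L′(z) at (3.86816) = 21.62688

21.62688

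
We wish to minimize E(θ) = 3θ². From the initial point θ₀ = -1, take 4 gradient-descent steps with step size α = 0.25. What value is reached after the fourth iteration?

E′(θ) = 6θ
θ₁ = -1 − 0.25·(-6) = 0.5
θ₂ = 0.5 − 0.25·3 = -0.25
θ₃ = -0.25 − 0.25·(-1.5) = 0.125
θ₄ = 0.125 − 0.25·0.75 = -0.0625

-0.0625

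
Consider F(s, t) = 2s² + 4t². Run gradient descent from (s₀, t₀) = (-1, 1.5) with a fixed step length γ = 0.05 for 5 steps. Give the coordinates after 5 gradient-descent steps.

(-0.32768, 0.11664)

∇F = (4s, 8t)
Step 1: at (-1, 1.5), ∇F = (-4, 12) → (-1, 1.5) − 0.05·(-4, 12) = (-0.8, 0.9)
Step 2: at (-0.8, 0.9), ∇F = (-3.2, 7.2) → (-0.8, 0.9) − 0.05·(-3.2, 7.2) = (-0.64, 0.54)
Step 3: at (-0.64, 0.54), ∇F = (-2.56, 4.32) → (-0.64, 0.54) − 0.05·(-2.56, 4.32) = (-0.512, 0.324)
Step 4: at (-0.512, 0.324), ∇F = (-2.048, 2.592) → (-0.512, 0.324) − 0.05·(-2.048, 2.592) = (-0.4096, 0.1944)
Step 5: at (-0.4096, 0.1944), ∇F = (-1.6384, 1.5552) → (-0.4096, 0.1944) − 0.05·(-1.6384, 1.5552) = (-0.32768, 0.11664)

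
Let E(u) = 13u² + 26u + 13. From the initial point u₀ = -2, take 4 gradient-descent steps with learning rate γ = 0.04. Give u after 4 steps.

E′(u) = 26u + 26
u₁ = -2 − 0.04·(-26) = -0.96
u₂ = -0.96 − 0.04·1.04 = -1.0016
u₃ = -1.0016 − 0.04·(-0.0416) = -0.999936
u₄ = -0.999936 − 0.04·0.001664 = -1.00000256

-1.00000256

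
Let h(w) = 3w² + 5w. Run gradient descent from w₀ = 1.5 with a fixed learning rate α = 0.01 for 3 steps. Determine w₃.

1.104696

h′(w) = 6w + 5
Step 1: h′(1.5) = 14; w₁ = 1.5 − 0.01·14 = 1.36
Step 2: h′(1.36) = 13.16; w₂ = 1.36 − 0.01·13.16 = 1.2284
Step 3: h′(1.2284) = 12.3704; w₃ = 1.2284 − 0.01·12.3704 = 1.104696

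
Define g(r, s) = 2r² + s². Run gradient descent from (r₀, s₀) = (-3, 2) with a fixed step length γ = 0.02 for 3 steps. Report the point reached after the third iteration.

∇g = (4r, 2s)
Step 1: at (-3, 2), ∇g = (-12, 4) → (-3, 2) − 0.02·(-12, 4) = (-2.76, 1.92)
Step 2: at (-2.76, 1.92), ∇g = (-11.04, 3.84) → (-2.76, 1.92) − 0.02·(-11.04, 3.84) = (-2.5392, 1.8432)
Step 3: at (-2.5392, 1.8432), ∇g = (-10.1568, 3.6864) → (-2.5392, 1.8432) − 0.02·(-10.1568, 3.6864) = (-2.336064, 1.769472)

(-2.336064, 1.769472)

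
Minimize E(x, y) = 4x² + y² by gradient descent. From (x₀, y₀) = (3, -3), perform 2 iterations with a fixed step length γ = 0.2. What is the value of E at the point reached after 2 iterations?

∇E = (8x, 2y)
(x₁, y₁) = (3, -3) − 0.2·(24, -6) = (-1.8, -1.8)
(x₂, y₂) = (-1.8, -1.8) − 0.2·(-14.4, -3.6) = (1.08, -1.08)
E(1.08, -1.08) = 5.832

5.832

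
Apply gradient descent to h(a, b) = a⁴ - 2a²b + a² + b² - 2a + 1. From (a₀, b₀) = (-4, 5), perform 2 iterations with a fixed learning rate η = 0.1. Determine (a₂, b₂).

(-1190.9264, 48.392)

∇h = (4a³ - 4ab + 2a - 2, -2a² + 2b)
(a₁, b₁) = (-4, 5) − 0.1·(-186, -22) = (14.6, 7.2)
(a₂, b₂) = (14.6, 7.2) − 0.1·(12055.264, -411.92) = (-1190.9264, 48.392)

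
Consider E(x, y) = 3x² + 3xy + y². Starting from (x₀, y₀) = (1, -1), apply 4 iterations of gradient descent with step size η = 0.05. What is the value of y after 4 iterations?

∇E = (6x + 3y, 3x + 2y)
Step 1: at (1, -1), ∇E = (3, 1) → (1, -1) − 0.05·(3, 1) = (0.85, -1.05)
Step 2: at (0.85, -1.05), ∇E = (1.95, 0.45) → (0.85, -1.05) − 0.05·(1.95, 0.45) = (0.7525, -1.0725)
Step 3: at (0.7525, -1.0725), ∇E = (1.2975, 0.1125) → (0.7525, -1.0725) − 0.05·(1.2975, 0.1125) = (0.687625, -1.078125)
Step 4: at (0.687625, -1.078125), ∇E = (0.891375, -0.093375) → (0.687625, -1.078125) − 0.05·(0.891375, -0.093375) = (0.64305625, -1.07345625)
y = -1.07345625

-1.07345625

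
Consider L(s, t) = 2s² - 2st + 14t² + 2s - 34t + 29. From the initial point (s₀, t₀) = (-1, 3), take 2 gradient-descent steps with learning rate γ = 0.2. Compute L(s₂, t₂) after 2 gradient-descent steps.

∇L = (4s - 2t + 2, -2s + 28t - 34)
Step 1: at (-1, 3), ∇L = (-8, 52) → (-1, 3) − 0.2·(-8, 52) = (0.6, -7.4)
Step 2: at (0.6, -7.4), ∇L = (19.2, -242.4) → (0.6, -7.4) − 0.2·(19.2, -242.4) = (-3.24, 41.08)
L(-3.24, 41.08) = 22538.9232

22538.9232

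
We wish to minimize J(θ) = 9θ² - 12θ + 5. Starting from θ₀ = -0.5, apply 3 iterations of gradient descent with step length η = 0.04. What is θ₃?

0.641056

J′(θ) = 18θ - 12
Step 1: J′(-0.5) = -21; θ₁ = -0.5 − 0.04·(-21) = 0.34
Step 2: J′(0.34) = -5.88; θ₂ = 0.34 − 0.04·(-5.88) = 0.5752
Step 3: J′(0.5752) = -1.6464; θ₃ = 0.5752 − 0.04·(-1.6464) = 0.641056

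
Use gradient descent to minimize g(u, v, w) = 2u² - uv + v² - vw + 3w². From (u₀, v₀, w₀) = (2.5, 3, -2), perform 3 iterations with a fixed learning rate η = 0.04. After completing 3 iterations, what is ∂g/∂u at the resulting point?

∇g = (4u - v, -u + 2v - w, -v + 6w)
(u₁, v₁, w₁) = (2.5, 3, -2) − 0.04·(7, 5.5, -15) = (2.22, 2.78, -1.4)
(u₂, v₂, w₂) = (2.22, 2.78, -1.4) − 0.04·(6.1, 4.74, -11.18) = (1.976, 2.5904, -0.9528)
(u₃, v₃, w₃) = (1.976, 2.5904, -0.9528) − 0.04·(5.3136, 4.1576, -8.3072) = (1.763456, 2.424096, -0.620512)
∂g/∂u at (1.763456, 2.424096, -0.620512) = 4.629728

4.629728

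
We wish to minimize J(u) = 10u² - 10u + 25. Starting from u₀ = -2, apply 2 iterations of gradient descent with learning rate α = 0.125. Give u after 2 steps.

-5.125

J′(u) = 20u - 10
u₁ = -2 − 0.125·(-50) = 4.25
u₂ = 4.25 − 0.125·75 = -5.125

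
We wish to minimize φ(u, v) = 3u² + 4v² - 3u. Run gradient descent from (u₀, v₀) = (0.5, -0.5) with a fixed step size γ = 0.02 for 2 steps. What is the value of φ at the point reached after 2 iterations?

∇φ = (6u - 3, 8v)
Step 1: at (0.5, -0.5), ∇φ = (0, -4) → (0.5, -0.5) − 0.02·(0, -4) = (0.5, -0.42)
Step 2: at (0.5, -0.42), ∇φ = (0, -3.36) → (0.5, -0.42) − 0.02·(0, -3.36) = (0.5, -0.3528)
φ(0.5, -0.3528) = -0.25212864

-0.25212864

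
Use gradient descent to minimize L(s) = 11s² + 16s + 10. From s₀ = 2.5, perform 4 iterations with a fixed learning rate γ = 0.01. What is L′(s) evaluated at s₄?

26.28068976

L′(s) = 22s + 16
s₁ = 2.5 − 0.01·71 = 1.79
s₂ = 1.79 − 0.01·55.38 = 1.2362
s₃ = 1.2362 − 0.01·43.1964 = 0.804236
s₄ = 0.804236 − 0.01·33.693192 = 0.46730408
L′(s) at (0.46730408) = 26.28068976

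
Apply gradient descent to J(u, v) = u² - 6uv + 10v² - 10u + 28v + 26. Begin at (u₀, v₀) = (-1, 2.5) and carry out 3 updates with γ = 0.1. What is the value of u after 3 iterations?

2.528

∇J = (2u - 6v - 10, -6u + 20v + 28)
Step 1: at (-1, 2.5), ∇J = (-27, 84) → (-1, 2.5) − 0.1·(-27, 84) = (1.7, -5.9)
Step 2: at (1.7, -5.9), ∇J = (28.8, -100.2) → (1.7, -5.9) − 0.1·(28.8, -100.2) = (-1.18, 4.12)
Step 3: at (-1.18, 4.12), ∇J = (-37.08, 117.48) → (-1.18, 4.12) − 0.1·(-37.08, 117.48) = (2.528, -7.628)
u = 2.528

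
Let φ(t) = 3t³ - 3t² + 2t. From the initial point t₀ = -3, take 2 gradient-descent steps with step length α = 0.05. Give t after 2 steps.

φ′(t) = 9t² - 6t + 2
Step 1: φ′(-3) = 101; t₁ = -3 − 0.05·101 = -8.05
Step 2: φ′(-8.05) = 633.5225; t₂ = -8.05 − 0.05·633.5225 = -39.726125

-39.726125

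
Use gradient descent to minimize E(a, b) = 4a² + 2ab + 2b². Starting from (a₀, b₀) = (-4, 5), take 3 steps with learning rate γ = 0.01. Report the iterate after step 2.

(-3.5752, 4.7604)

∇E = (8a + 2b, 2a + 4b)
(a₁, b₁) = (-4, 5) − 0.01·(-22, 12) = (-3.78, 4.88)
(a₂, b₂) = (-3.78, 4.88) − 0.01·(-20.48, 11.96) = (-3.5752, 4.7604)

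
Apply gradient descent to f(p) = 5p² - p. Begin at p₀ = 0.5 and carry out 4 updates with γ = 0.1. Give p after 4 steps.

0.1

f′(p) = 10p - 1
p₁ = 0.5 − 0.1·4 = 0.1
p₂ = 0.1 − 0.1·0 = 0.1
p₃ = 0.1 − 0.1·0 = 0.1
p₄ = 0.1 − 0.1·0 = 0.1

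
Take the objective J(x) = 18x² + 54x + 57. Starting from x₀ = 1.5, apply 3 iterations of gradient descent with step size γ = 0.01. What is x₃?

-0.713568

J′(x) = 36x + 54
x₁ = 1.5 − 0.01·108 = 0.42
x₂ = 0.42 − 0.01·69.12 = -0.2712
x₃ = -0.2712 − 0.01·44.2368 = -0.713568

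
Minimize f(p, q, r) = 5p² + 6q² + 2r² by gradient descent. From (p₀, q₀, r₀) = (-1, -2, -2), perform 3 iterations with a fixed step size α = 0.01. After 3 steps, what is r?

-1.769472

∇f = (10p, 12q, 4r)
(p₁, q₁, r₁) = (-1, -2, -2) − 0.01·(-10, -24, -8) = (-0.9, -1.76, -1.92)
(p₂, q₂, r₂) = (-0.9, -1.76, -1.92) − 0.01·(-9, -21.12, -7.68) = (-0.81, -1.5488, -1.8432)
(p₃, q₃, r₃) = (-0.81, -1.5488, -1.8432) − 0.01·(-8.1, -18.5856, -7.3728) = (-0.729, -1.362944, -1.769472)
r = -1.769472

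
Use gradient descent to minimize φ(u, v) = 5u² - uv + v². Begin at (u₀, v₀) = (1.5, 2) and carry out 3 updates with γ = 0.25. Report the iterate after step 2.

∇φ = (10u - v, -u + 2v)
(u₁, v₁) = (1.5, 2) − 0.25·(13, 2.5) = (-1.75, 1.375)
(u₂, v₂) = (-1.75, 1.375) − 0.25·(-18.875, 4.5) = (2.96875, 0.25)

(2.96875, 0.25)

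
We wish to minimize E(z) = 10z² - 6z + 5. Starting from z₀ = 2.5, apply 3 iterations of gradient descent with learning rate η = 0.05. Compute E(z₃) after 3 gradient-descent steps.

4.1

E′(z) = 20z - 6
z₁ = 2.5 − 0.05·44 = 0.3
z₂ = 0.3 − 0.05·0 = 0.3
z₃ = 0.3 − 0.05·0 = 0.3
E(0.3) = 4.1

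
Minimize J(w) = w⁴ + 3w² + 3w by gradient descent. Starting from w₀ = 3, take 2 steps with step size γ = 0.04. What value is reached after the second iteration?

J′(w) = 4w³ + 6w + 3
Step 1: J′(3) = 129; w₁ = 3 − 0.04·129 = -2.16
Step 2: J′(-2.16) = -50.270784; w₂ = -2.16 − 0.04·(-50.270784) = -0.14916864

-0.14916864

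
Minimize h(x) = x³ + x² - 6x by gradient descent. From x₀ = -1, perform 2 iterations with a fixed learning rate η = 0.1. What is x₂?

0.125

h′(x) = 3x² + 2x - 6
x₁ = -1 − 0.1·(-5) = -0.5
x₂ = -0.5 − 0.1·(-6.25) = 0.125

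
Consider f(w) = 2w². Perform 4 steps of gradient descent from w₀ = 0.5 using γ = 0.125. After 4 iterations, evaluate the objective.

f′(w) = 4w
Step 1: f′(0.5) = 2; w₁ = 0.5 − 0.125·2 = 0.25
Step 2: f′(0.25) = 1; w₂ = 0.25 − 0.125·1 = 0.125
Step 3: f′(0.125) = 0.5; w₃ = 0.125 − 0.125·0.5 = 0.0625
Step 4: f′(0.0625) = 0.25; w₄ = 0.0625 − 0.125·0.25 = 0.03125
f(0.03125) = 0.001953125

0.001953125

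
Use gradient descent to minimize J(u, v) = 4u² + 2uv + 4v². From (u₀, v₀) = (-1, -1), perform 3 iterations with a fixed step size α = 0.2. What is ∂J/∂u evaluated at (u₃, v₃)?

∇J = (8u + 2v, 2u + 8v)
Step 1: at (-1, -1), ∇J = (-10, -10) → (-1, -1) − 0.2·(-10, -10) = (1, 1)
Step 2: at (1, 1), ∇J = (10, 10) → (1, 1) − 0.2·(10, 10) = (-1, -1)
Step 3: at (-1, -1), ∇J = (-10, -10) → (-1, -1) − 0.2·(-10, -10) = (1, 1)
∂J/∂u at (1, 1) = 10

10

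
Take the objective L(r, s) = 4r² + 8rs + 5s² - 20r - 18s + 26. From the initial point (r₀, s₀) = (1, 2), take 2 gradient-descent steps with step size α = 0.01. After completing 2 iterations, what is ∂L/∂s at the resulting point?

∇L = (8r + 8s - 20, 8r + 10s - 18)
(r₁, s₁) = (1, 2) − 0.01·(4, 10) = (0.96, 1.9)
(r₂, s₂) = (0.96, 1.9) − 0.01·(2.88, 8.68) = (0.9312, 1.8132)
∂L/∂s at (0.9312, 1.8132) = 7.5816

7.5816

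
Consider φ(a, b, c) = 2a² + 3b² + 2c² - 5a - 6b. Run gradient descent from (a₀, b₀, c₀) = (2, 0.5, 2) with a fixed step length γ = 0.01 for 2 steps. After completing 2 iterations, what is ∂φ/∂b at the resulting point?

∇φ = (4a - 5, 6b - 6, 4c)
Step 1: at (2, 0.5, 2), ∇φ = (3, -3, 8) → (2, 0.5, 2) − 0.01·(3, -3, 8) = (1.97, 0.53, 1.92)
Step 2: at (1.97, 0.53, 1.92), ∇φ = (2.88, -2.82, 7.68) → (1.97, 0.53, 1.92) − 0.01·(2.88, -2.82, 7.68) = (1.9412, 0.5582, 1.8432)
∂φ/∂b at (1.9412, 0.5582, 1.8432) = -2.6508

-2.6508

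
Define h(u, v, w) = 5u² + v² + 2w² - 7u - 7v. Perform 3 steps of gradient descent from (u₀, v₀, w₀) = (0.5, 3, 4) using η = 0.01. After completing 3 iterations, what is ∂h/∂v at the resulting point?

-0.941192

∇h = (10u - 7, 2v - 7, 4w)
(u₁, v₁, w₁) = (0.5, 3, 4) − 0.01·(-2, -1, 16) = (0.52, 3.01, 3.84)
(u₂, v₂, w₂) = (0.52, 3.01, 3.84) − 0.01·(-1.8, -0.98, 15.36) = (0.538, 3.0198, 3.6864)
(u₃, v₃, w₃) = (0.538, 3.0198, 3.6864) − 0.01·(-1.62, -0.9604, 14.7456) = (0.5542, 3.029404, 3.538944)
∂h/∂v at (0.5542, 3.029404, 3.538944) = -0.941192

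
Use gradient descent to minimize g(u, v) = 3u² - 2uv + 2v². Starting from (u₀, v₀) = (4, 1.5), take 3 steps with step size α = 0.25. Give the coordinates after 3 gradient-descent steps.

(-1.125, 0.8125)

∇g = (6u - 2v, -2u + 4v)
Step 1: at (4, 1.5), ∇g = (21, -2) → (4, 1.5) − 0.25·(21, -2) = (-1.25, 2)
Step 2: at (-1.25, 2), ∇g = (-11.5, 10.5) → (-1.25, 2) − 0.25·(-11.5, 10.5) = (1.625, -0.625)
Step 3: at (1.625, -0.625), ∇g = (11, -5.75) → (1.625, -0.625) − 0.25·(11, -5.75) = (-1.125, 0.8125)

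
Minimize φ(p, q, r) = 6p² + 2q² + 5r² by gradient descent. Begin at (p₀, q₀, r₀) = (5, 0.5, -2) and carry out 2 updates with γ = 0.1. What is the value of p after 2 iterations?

0.2

∇φ = (12p, 4q, 10r)
Step 1: at (5, 0.5, -2), ∇φ = (60, 2, -20) → (5, 0.5, -2) − 0.1·(60, 2, -20) = (-1, 0.3, 0)
Step 2: at (-1, 0.3, 0), ∇φ = (-12, 1.2, 0) → (-1, 0.3, 0) − 0.1·(-12, 1.2, 0) = (0.2, 0.18, 0)
p = 0.2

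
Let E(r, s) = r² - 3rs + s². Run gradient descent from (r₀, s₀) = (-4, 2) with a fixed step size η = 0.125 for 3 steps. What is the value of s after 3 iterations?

∇E = (2r - 3s, -3r + 2s)
Step 1: at (-4, 2), ∇E = (-14, 16) → (-4, 2) − 0.125·(-14, 16) = (-2.25, 0)
Step 2: at (-2.25, 0), ∇E = (-4.5, 6.75) → (-2.25, 0) − 0.125·(-4.5, 6.75) = (-1.6875, -0.84375)
Step 3: at (-1.6875, -0.84375), ∇E = (-0.84375, 3.375) → (-1.6875, -0.84375) − 0.125·(-0.84375, 3.375) = (-1.58203125, -1.265625)
s = -1.265625

-1.265625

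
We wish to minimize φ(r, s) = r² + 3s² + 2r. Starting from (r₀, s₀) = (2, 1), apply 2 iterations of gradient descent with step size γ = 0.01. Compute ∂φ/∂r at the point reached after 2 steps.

5.7624

∇φ = (2r + 2, 6s)
(r₁, s₁) = (2, 1) − 0.01·(6, 6) = (1.94, 0.94)
(r₂, s₂) = (1.94, 0.94) − 0.01·(5.88, 5.64) = (1.8812, 0.8836)
∂φ/∂r at (1.8812, 0.8836) = 5.7624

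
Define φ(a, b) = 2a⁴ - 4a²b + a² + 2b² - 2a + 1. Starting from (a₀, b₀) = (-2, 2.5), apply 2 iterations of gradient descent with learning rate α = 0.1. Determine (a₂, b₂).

(2.68, 2.26)

∇φ = (8a³ - 8ab + 2a - 2, -4a² + 4b)
Step 1: at (-2, 2.5), ∇φ = (-30, -6) → (-2, 2.5) − 0.1·(-30, -6) = (1, 3.1)
Step 2: at (1, 3.1), ∇φ = (-16.8, 8.4) → (1, 3.1) − 0.1·(-16.8, 8.4) = (2.68, 2.26)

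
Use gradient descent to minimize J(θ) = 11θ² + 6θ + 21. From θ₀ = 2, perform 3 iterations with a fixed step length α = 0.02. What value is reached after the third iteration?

0.1264

J′(θ) = 22θ + 6
Step 1: J′(2) = 50; θ₁ = 2 − 0.02·50 = 1
Step 2: J′(1) = 28; θ₂ = 1 − 0.02·28 = 0.44
Step 3: J′(0.44) = 15.68; θ₃ = 0.44 − 0.02·15.68 = 0.1264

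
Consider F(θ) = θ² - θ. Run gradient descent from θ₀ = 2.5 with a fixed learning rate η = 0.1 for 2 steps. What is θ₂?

1.78

F′(θ) = 2θ - 1
θ₁ = 2.5 − 0.1·4 = 2.1
θ₂ = 2.1 − 0.1·3.2 = 1.78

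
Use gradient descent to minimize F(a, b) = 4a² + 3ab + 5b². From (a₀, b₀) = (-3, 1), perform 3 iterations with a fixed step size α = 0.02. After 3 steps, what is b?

∇F = (8a + 3b, 3a + 10b)
(a₁, b₁) = (-3, 1) − 0.02·(-21, 1) = (-2.58, 0.98)
(a₂, b₂) = (-2.58, 0.98) − 0.02·(-17.7, 2.06) = (-2.226, 0.9388)
(a₃, b₃) = (-2.226, 0.9388) − 0.02·(-14.9916, 2.71) = (-1.926168, 0.8846)
b = 0.8846

0.8846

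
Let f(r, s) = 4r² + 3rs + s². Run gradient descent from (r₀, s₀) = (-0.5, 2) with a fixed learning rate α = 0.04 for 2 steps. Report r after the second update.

∇f = (8r + 3s, 3r + 2s)
Step 1: at (-0.5, 2), ∇f = (2, 2.5) → (-0.5, 2) − 0.04·(2, 2.5) = (-0.58, 1.9)
Step 2: at (-0.58, 1.9), ∇f = (1.06, 2.06) → (-0.58, 1.9) − 0.04·(1.06, 2.06) = (-0.6224, 1.8176)
r = -0.6224

-0.6224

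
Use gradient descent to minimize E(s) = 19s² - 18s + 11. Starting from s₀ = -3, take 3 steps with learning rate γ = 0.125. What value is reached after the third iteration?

183.65625

E′(s) = 38s - 18
s₁ = -3 − 0.125·(-132) = 13.5
s₂ = 13.5 − 0.125·495 = -48.375
s₃ = -48.375 − 0.125·(-1856.25) = 183.65625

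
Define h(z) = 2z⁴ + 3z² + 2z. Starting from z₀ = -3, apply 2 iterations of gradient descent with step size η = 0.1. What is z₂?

h′(z) = 8z³ + 6z + 2
Step 1: h′(-3) = -232; z₁ = -3 − 0.1·(-232) = 20.2
Step 2: h′(20.2) = 66062.464; z₂ = 20.2 − 0.1·66062.464 = -6586.0464

-6586.0464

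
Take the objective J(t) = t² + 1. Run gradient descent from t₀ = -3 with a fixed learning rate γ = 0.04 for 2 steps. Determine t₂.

J′(t) = 2t
t₁ = -3 − 0.04·(-6) = -2.76
t₂ = -2.76 − 0.04·(-5.52) = -2.5392

-2.5392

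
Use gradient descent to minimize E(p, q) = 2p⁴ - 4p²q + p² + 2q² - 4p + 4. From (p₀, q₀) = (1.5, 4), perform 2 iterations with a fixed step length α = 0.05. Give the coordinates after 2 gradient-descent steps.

∇E = (8p³ - 8pq + 2p - 4, -4p² + 4q)
(p₁, q₁) = (1.5, 4) − 0.05·(-22, 7) = (2.6, 3.65)
(p₂, q₂) = (2.6, 3.65) − 0.05·(65.888, -12.44) = (-0.6944, 4.272)

(-0.6944, 4.272)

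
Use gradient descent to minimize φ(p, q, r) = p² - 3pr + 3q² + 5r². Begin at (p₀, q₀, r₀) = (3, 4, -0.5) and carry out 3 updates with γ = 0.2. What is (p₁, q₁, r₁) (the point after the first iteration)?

∇φ = (2p - 3r, 6q, -3p + 10r)
(p₁, q₁, r₁) = (3, 4, -0.5) − 0.2·(7.5, 24, -14) = (1.5, -0.8, 2.3)

(1.5, -0.8, 2.3)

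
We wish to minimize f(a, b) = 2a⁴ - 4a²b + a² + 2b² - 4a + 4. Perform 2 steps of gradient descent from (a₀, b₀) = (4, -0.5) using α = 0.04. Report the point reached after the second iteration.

(1623.55876864, 49.573344)

∇f = (8a³ - 8ab + 2a - 4, -4a² + 4b)
(a₁, b₁) = (4, -0.5) − 0.04·(532, -66) = (-17.28, 2.14)
(a₂, b₂) = (-17.28, 2.14) − 0.04·(-41020.969216, -1185.8336) = (1623.55876864, 49.573344)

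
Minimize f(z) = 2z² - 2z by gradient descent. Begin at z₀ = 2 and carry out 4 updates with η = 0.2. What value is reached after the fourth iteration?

0.5024

f′(z) = 4z - 2
z₁ = 2 − 0.2·6 = 0.8
z₂ = 0.8 − 0.2·1.2 = 0.56
z₃ = 0.56 − 0.2·0.24 = 0.512
z₄ = 0.512 − 0.2·0.048 = 0.5024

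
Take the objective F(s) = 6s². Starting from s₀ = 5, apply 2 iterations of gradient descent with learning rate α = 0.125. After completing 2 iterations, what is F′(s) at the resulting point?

15

F′(s) = 12s
Step 1: F′(5) = 60; s₁ = 5 − 0.125·60 = -2.5
Step 2: F′(-2.5) = -30; s₂ = -2.5 − 0.125·(-30) = 1.25
F′(s) at (1.25) = 15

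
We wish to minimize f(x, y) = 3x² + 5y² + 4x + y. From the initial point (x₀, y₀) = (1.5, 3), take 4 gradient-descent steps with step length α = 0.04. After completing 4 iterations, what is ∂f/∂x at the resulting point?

4.33708288

∇f = (6x + 4, 10y + 1)
Step 1: at (1.5, 3), ∇f = (13, 31) → (1.5, 3) − 0.04·(13, 31) = (0.98, 1.76)
Step 2: at (0.98, 1.76), ∇f = (9.88, 18.6) → (0.98, 1.76) − 0.04·(9.88, 18.6) = (0.5848, 1.016)
Step 3: at (0.5848, 1.016), ∇f = (7.5088, 11.16) → (0.5848, 1.016) − 0.04·(7.5088, 11.16) = (0.284448, 0.5696)
Step 4: at (0.284448, 0.5696), ∇f = (5.706688, 6.696) → (0.284448, 0.5696) − 0.04·(5.706688, 6.696) = (0.05618048, 0.30176)
∂f/∂x at (0.05618048, 0.30176) = 4.33708288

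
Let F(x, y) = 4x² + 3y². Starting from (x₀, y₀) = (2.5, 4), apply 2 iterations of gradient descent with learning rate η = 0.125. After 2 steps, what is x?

∇F = (8x, 6y)
(x₁, y₁) = (2.5, 4) − 0.125·(20, 24) = (0, 1)
(x₂, y₂) = (0, 1) − 0.125·(0, 6) = (0, 0.25)
x = 0

0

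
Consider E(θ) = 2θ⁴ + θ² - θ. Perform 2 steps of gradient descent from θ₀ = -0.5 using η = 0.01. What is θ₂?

-0.44229416

E′(θ) = 8θ³ + 2θ - 1
θ₁ = -0.5 − 0.01·(-3) = -0.47
θ₂ = -0.47 − 0.01·(-2.770584) = -0.44229416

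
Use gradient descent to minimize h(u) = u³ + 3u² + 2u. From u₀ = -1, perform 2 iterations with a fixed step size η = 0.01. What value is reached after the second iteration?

h′(u) = 3u² + 6u + 2
Step 1: h′(-1) = -1; u₁ = -1 − 0.01·(-1) = -0.99
Step 2: h′(-0.99) = -0.9997; u₂ = -0.99 − 0.01·(-0.9997) = -0.980003

-0.980003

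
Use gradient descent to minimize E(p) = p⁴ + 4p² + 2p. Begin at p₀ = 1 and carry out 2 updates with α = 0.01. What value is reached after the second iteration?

0.74575776

E′(p) = 4p³ + 8p + 2
p₁ = 1 − 0.01·14 = 0.86
p₂ = 0.86 − 0.01·11.424224 = 0.74575776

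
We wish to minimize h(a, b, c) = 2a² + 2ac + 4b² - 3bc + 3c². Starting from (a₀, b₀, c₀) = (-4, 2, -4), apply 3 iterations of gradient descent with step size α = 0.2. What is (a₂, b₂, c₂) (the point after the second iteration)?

∇h = (4a + 2c, 8b - 3c, 2a - 3b + 6c)
Step 1: at (-4, 2, -4), ∇h = (-24, 28, -38) → (-4, 2, -4) − 0.2·(-24, 28, -38) = (0.8, -3.6, 3.6)
Step 2: at (0.8, -3.6, 3.6), ∇h = (10.4, -39.6, 34) → (0.8, -3.6, 3.6) − 0.2·(10.4, -39.6, 34) = (-1.28, 4.32, -3.2)

(-1.28, 4.32, -3.2)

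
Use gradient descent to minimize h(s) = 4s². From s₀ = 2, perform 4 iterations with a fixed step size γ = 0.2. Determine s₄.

0.2592

h′(s) = 8s
s₁ = 2 − 0.2·16 = -1.2
s₂ = -1.2 − 0.2·(-9.6) = 0.72
s₃ = 0.72 − 0.2·5.76 = -0.432
s₄ = -0.432 − 0.2·(-3.456) = 0.2592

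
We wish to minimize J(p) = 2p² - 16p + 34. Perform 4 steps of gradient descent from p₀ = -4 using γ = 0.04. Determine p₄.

0.01702912

J′(p) = 4p - 16
Step 1: J′(-4) = -32; p₁ = -4 − 0.04·(-32) = -2.72
Step 2: J′(-2.72) = -26.88; p₂ = -2.72 − 0.04·(-26.88) = -1.6448
Step 3: J′(-1.6448) = -22.5792; p₃ = -1.6448 − 0.04·(-22.5792) = -0.741632
Step 4: J′(-0.741632) = -18.966528; p₄ = -0.741632 − 0.04·(-18.966528) = 0.01702912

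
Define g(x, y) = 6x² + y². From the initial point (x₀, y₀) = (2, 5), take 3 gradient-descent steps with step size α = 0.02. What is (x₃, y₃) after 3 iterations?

∇g = (12x, 2y)
Step 1: at (2, 5), ∇g = (24, 10) → (2, 5) − 0.02·(24, 10) = (1.52, 4.8)
Step 2: at (1.52, 4.8), ∇g = (18.24, 9.6) → (1.52, 4.8) − 0.02·(18.24, 9.6) = (1.1552, 4.608)
Step 3: at (1.1552, 4.608), ∇g = (13.8624, 9.216) → (1.1552, 4.608) − 0.02·(13.8624, 9.216) = (0.877952, 4.42368)

(0.877952, 4.42368)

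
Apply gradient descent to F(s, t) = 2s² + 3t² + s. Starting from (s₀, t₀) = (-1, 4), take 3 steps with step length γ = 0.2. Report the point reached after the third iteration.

(-0.256, -0.032)

∇F = (4s + 1, 6t)
(s₁, t₁) = (-1, 4) − 0.2·(-3, 24) = (-0.4, -0.8)
(s₂, t₂) = (-0.4, -0.8) − 0.2·(-0.6, -4.8) = (-0.28, 0.16)
(s₃, t₃) = (-0.28, 0.16) − 0.2·(-0.12, 0.96) = (-0.256, -0.032)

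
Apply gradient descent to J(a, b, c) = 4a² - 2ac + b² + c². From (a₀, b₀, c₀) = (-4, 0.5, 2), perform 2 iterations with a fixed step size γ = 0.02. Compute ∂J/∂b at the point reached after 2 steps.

0.9216

∇J = (8a - 2c, 2b, -2a + 2c)
(a₁, b₁, c₁) = (-4, 0.5, 2) − 0.02·(-36, 1, 12) = (-3.28, 0.48, 1.76)
(a₂, b₂, c₂) = (-3.28, 0.48, 1.76) − 0.02·(-29.76, 0.96, 10.08) = (-2.6848, 0.4608, 1.5584)
∂J/∂b at (-2.6848, 0.4608, 1.5584) = 0.9216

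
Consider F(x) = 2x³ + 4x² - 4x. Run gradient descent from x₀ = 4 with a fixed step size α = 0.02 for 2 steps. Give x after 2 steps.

1.079552

F′(x) = 6x² + 8x - 4
x₁ = 4 − 0.02·124 = 1.52
x₂ = 1.52 − 0.02·22.0224 = 1.079552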